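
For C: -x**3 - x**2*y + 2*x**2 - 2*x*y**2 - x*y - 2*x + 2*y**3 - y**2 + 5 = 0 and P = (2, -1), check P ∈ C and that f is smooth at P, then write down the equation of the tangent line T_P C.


Tangent line at P: -3*x + 10*y + 16 = 0.

Step 1: f(2, -1) = 0, so P lies on C.
Step 2: partial derivatives
  f_x(x, y) = -3*x**2 - 2*x*y + 4*x - 2*y**2 - y - 2, f_y(x, y) = -x**2 - 4*x*y - x + 6*y**2 - 2*y.
  f_x(P) = -3, f_y(P) = 10 (gradient nonzero, so P is smooth).
Step 3: tangent line at P: -3·(x − 2) + 10·(y − -1) = 0.
Expanding: -3*x + 10*y + 16 = 0.


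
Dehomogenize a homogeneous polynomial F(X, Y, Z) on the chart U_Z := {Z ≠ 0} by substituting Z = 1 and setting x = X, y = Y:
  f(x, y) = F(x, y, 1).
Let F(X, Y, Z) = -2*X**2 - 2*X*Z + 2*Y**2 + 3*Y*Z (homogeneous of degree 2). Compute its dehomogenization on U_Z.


f(x, y) = -2*x**2 - 2*x + 2*y**2 + 3*y

On U_Z we set Z = 1. Each monomial c·X^i·Y^j·Z^k in F becomes c·x^i·y^j·1^k = c·x^i·y^j.
Substituting Z = 1: F(X, Y, 1) = -2*x**2 - 2*x + 2*y**2 + 3*y.
Note: deg(f) ≤ deg(F) = 2; strict inequality happens when F is divisible by Z (lost terms).


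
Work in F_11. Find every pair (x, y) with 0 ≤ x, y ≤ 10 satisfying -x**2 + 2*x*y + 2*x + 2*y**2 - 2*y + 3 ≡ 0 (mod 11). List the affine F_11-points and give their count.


Affine F_11-points: {(1, 3), (1, 8), (3, 0), (3, 9), (6, 8), (6, 9), (7, 2), (7, 3), (10, 0), (10, 2)}; count = 10.

For each of the 121 pairs (x, y) ∈ F_11², evaluate f(x, y) mod 11. Record the zeros.
  x = 0: [0↦3, 1↦3, 2↦7, 3↦4, 4↦5, 5↦10, 6↦8, 7↦10, 8↦5, 9↦4, 10↦7]  zeros at y ∈ ∅
  x = 1: [0↦4, 1↦6, 2↦1, 3↦0, 4↦3, 5↦10, 6↦10, 7↦3, 8↦0, 9↦1, 10↦6]  zeros at y ∈ {3, 8}
  x = 2: [0↦3, 1↦7, 2↦4, 3↦5, 4↦10, 5↦8, 6↦10, 7↦5, 8↦4, 9↦7, 10↦3]  zeros at y ∈ ∅
  x = 3: [0↦0, 1↦6, 2↦5, 3↦8, 4↦4, 5↦4, 6↦8, 7↦5, 8↦6, 9↦0, 10↦9]  zeros at y ∈ {0, 9}
  x = 4: [0↦6, 1↦3, 2↦4, 3↦9, 4↦7, 5↦9, 6↦4, 7↦3, 8↦6, 9↦2, 10↦2]  zeros at y ∈ ∅
  x = 5: [0↦10, 1↦9, 2↦1, 3↦8, 4↦8, 5↦1, 6↦9, 7↦10, 8↦4, 9↦2, 10↦4]  zeros at y ∈ ∅
  x = 6: [0↦1, 1↦2, 2↦7, 3↦5, 4↦7, 5↦2, 6↦1, 7↦4, 8↦0, 9↦0, 10↦4]  zeros at y ∈ {8, 9}
  x = 7: [0↦1, 1↦4, 2↦0, 3↦0, 4↦4, 5↦1, 6↦2, 7↦7, 8↦5, 9↦7, 10↦2]  zeros at y ∈ {2, 3}
  x = 8: [0↦10, 1↦4, 2↦2, 3↦4, 4↦10, 5↦9, 6↦1, 7↦8, 8↦8, 9↦1, 10↦9]  zeros at y ∈ ∅
  x = 9: [0↦6, 1↦2, 2↦2, 3↦6, 4↦3, 5↦4, 6↦9, 7↦7, 8↦9, 9↦4, 10↦3]  zeros at y ∈ ∅
  x = 10: [0↦0, 1↦9, 2↦0, 3↦6, 4↦5, 5↦8, 6↦4, 7↦4, 8↦8, 9↦5, 10↦6]  zeros at y ∈ {0, 2}
Collecting zeros: affine points = {(1, 3), (1, 8), (3, 0), (3, 9), (6, 8), (6, 9), (7, 2), (7, 3), (10, 0), (10, 2)}.
Total count |C(F_11)_aff| = 10.


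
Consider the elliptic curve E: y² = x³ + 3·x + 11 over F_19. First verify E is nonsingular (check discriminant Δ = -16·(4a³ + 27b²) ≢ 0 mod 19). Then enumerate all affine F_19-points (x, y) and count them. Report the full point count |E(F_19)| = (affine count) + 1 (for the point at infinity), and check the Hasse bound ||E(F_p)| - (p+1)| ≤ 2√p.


Affine points = {(0, 7), (0, 12), (2, 5), (2, 14), (3, 3), (3, 16), (4, 7), (4, 12), (6, 6), (6, 13), (9, 8), (9, 11), (11, 8), (11, 11), (13, 9), (13, 10), (14, 2), (14, 17), (15, 7), (15, 12), (17, 4), (17, 15), (18, 8), (18, 11)}; affine count = 24; |E(F_19)| = 25.

Discriminant check: Δ ∝ 4a³ + 27b² = 4·3³ + 27·11² = 4·27 + 27·121 ≡ 12 (mod 19). Nonzero ⇒ E is nonsingular.
For each x ∈ F_19, compute rhs = x³ + 3·x + 11 mod 19, then count y ∈ F_19 with y² ≡ rhs.
  x = 0: rhs = 11, matching y values: 7, 12 (2 points).
  x = 1: rhs = 15, matching y values: none (0 points).
  x = 2: rhs = 6, matching y values: 5, 14 (2 points).
  x = 3: rhs = 9, matching y values: 3, 16 (2 points).
  x = 4: rhs = 11, matching y values: 7, 12 (2 points).
  x = 5: rhs = 18, matching y values: none (0 points).
  x = 6: rhs = 17, matching y values: 6, 13 (2 points).
  x = 7: rhs = 14, matching y values: none (0 points).
  x = 8: rhs = 15, matching y values: none (0 points).
  x = 9: rhs = 7, matching y values: 8, 11 (2 points).
  x = 10: rhs = 15, matching y values: none (0 points).
  x = 11: rhs = 7, matching y values: 8, 11 (2 points).
  x = 12: rhs = 8, matching y values: none (0 points).
  x = 13: rhs = 5, matching y values: 9, 10 (2 points).
  x = 14: rhs = 4, matching y values: 2, 17 (2 points).
  x = 15: rhs = 11, matching y values: 7, 12 (2 points).
  x = 16: rhs = 13, matching y values: none (0 points).
  x = 17: rhs = 16, matching y values: 4, 15 (2 points).
  x = 18: rhs = 7, matching y values: 8, 11 (2 points).
Total affine count: 24.
Full point count |E(F_19)| = 24 + 1 = 25.
Hasse bound: |25 − (19+1)| = |5| = 5 ≤ 2√19 ≈ 8.7178 ✓.


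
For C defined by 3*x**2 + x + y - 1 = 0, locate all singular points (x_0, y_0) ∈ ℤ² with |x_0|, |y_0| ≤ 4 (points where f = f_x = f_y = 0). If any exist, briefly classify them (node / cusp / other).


No singular points in the scanned grid; C is smooth there.

Compute partial derivatives:
  f_x = 6*x + 1.
  f_y = 1.
f_y = 1 is a nonzero constant, so f_y never vanishes: no point (x, y) can satisfy f = f_x = f_y = 0. In particular no (x, y) ∈ {−4, ..., 4}² is singular; the curve is smooth.


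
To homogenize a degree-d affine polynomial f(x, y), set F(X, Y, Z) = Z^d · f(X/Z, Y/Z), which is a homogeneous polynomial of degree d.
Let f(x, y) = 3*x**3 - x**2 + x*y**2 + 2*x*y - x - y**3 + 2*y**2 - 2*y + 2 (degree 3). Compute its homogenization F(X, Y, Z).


F(X, Y, Z) = 3*X**3 - X**2*Z + X*Y**2 + 2*X*Y*Z - X*Z**2 - Y**3 + 2*Y**2*Z - 2*Y*Z**2 + 2*Z**3

deg(f) = 3.
Substitute x = X/Z, y = Y/Z into f, then multiply by Z^3.
  monomial 3·x^3·y^0 ↦ 3·X^3·Y^0·Z^0.
  monomial -1·x^2·y^0 ↦ -1·X^2·Y^0·Z^1.
  monomial 1·x^1·y^2 ↦ 1·X^1·Y^2·Z^0.
  monomial 2·x^1·y^1 ↦ 2·X^1·Y^1·Z^1.
  monomial -1·x^1·y^0 ↦ -1·X^1·Y^0·Z^2.
  monomial -1·x^0·y^3 ↦ -1·X^0·Y^3·Z^0.
  monomial 2·x^0·y^2 ↦ 2·X^0·Y^2·Z^1.
  monomial -2·x^0·y^1 ↦ -2·X^0·Y^1·Z^2.
  monomial 2·x^0·y^0 ↦ 2·X^0·Y^0·Z^3.
Collecting: F(X, Y, Z) = 3*X**3 - X**2*Z + X*Y**2 + 2*X*Y*Z - X*Z**2 - Y**3 + 2*Y**2*Z - 2*Y*Z**2 + 2*Z**3.


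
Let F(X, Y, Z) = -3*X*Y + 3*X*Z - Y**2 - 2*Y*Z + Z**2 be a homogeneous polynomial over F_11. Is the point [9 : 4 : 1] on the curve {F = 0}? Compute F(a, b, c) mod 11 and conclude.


F(9,4,1) ≡ 6 (mod 11); P is NOT on the curve.

Evaluate F(9, 4, 1) term-by-term (mod 11).
  -3*X*Y ↦ -3·9·4·1 = -108
  3*X*Z ↦ 3·9·1·1 = 27
  -Y**2 ↦ -1·1·16·1 = -16
  -2*Y*Z ↦ -2·1·4·1 = -8
  Z**2 ↦ 1·1·1·1 = 1
Sum: F(9, 4, 1) = (-108) + (27) + (-16) + (-8) + (1) = -104.
Reducing mod 11: -104 ≡ 6 (mod 11).
Since F(a, b, c) ≡ 6 ≠ 0 (mod 11), P does NOT lie on the curve.


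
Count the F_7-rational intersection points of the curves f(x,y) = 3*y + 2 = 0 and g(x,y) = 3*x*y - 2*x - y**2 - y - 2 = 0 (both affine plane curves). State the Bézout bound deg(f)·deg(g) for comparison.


Common zeros: {(5, 4)}; count = 1; Bézout bound = 2.

deg(f) = 1, deg(g) = 2, so Bézout bound = 2.
Scan x ∈ F_7. For each x, list the y ∈ F_7 with f(x, y) ≡ 0 and those with g(x, y) ≡ 0 (mod 7); the common zeros in that column are the intersection.
  x = 0: f ≡ 0 at y ∈ {4}; g ≡ 0 at y ∈ {3}; common: ∅.
  x = 1: f ≡ 0 at y ∈ {4}; g ≡ 0 at y ∈ {3, 6}; common: ∅.
  x = 2: f ≡ 0 at y ∈ {4}; g ≡ 0 at y ∈ {2, 3}; common: ∅.
  x = 3: f ≡ 0 at y ∈ {4}; g ≡ 0 at y ∈ {3, 5}; common: ∅.
  x = 4: f ≡ 0 at y ∈ {4}; g ≡ 0 at y ∈ {1, 3}; common: ∅.
  x = 5: f ≡ 0 at y ∈ {4}; g ≡ 0 at y ∈ {3, 4}; common: {4}.
  x = 6: f ≡ 0 at y ∈ {4}; g ≡ 0 at y ∈ {0, 3}; common: ∅.
Collecting: common zeros = {(5, 4)}, so the count is 1.
Comparison with the Bézout bound: 1 ≤ 2 = deg(f)·deg(g), as expected for curves with no common component (the affine F_7-count falls short of the bound because intersections may lie at infinity, over extension fields, or carry multiplicity).


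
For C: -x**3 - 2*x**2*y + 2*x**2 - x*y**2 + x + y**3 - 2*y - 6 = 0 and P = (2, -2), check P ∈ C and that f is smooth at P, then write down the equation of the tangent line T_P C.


Tangent line at P: 9*x + 10*y + 2 = 0.

Step 1: f(2, -2) = 0, so P lies on C.
Step 2: partial derivatives
  f_x(x, y) = -3*x**2 - 4*x*y + 4*x - y**2 + 1, f_y(x, y) = -2*x**2 - 2*x*y + 3*y**2 - 2.
  f_x(P) = 9, f_y(P) = 10 (gradient nonzero, so P is smooth).
Step 3: tangent line at P: 9·(x − 2) + 10·(y − -2) = 0.
Expanding: 9*x + 10*y + 2 = 0.


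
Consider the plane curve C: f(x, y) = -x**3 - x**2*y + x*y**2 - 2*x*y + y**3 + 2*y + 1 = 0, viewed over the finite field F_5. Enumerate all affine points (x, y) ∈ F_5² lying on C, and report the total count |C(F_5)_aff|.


Affine F_5-points: {(1, 0), (1, 2), (2, 1), (2, 3), (2, 4), (3, 1), (4, 1)}; count = 7.

For each of the 25 pairs (x, y) ∈ F_5², evaluate f(x, y) mod 5. Record the zeros.
  x = 0: [0↦1, 1↦4, 2↦3, 3↦4, 4↦3]  zeros at y ∈ ∅
  x = 1: [0↦0, 1↦1, 2↦0, 3↦3, 4↦1]  zeros at y ∈ {0, 2}
  x = 2: [0↦3, 1↦0, 2↦2, 3↦0, 4↦0]  zeros at y ∈ {1, 3, 4}
  x = 3: [0↦4, 1↦0, 2↦3, 3↦4, 4↦4]  zeros at y ∈ {1}
  x = 4: [0↦2, 1↦0, 2↦2, 3↦4, 4↦2]  zeros at y ∈ {1}
Collecting zeros: affine points = {(1, 0), (1, 2), (2, 1), (2, 3), (2, 4), (3, 1), (4, 1)}.
Total count |C(F_5)_aff| = 7.


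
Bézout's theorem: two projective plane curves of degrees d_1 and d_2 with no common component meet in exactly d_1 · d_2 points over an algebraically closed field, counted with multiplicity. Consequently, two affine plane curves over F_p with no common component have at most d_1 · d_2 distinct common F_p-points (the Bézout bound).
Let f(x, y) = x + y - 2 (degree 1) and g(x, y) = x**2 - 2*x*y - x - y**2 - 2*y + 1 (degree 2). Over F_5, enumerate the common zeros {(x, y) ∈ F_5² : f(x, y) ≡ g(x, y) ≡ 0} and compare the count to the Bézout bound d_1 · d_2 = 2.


Common zeros: ∅; count = 0; Bézout bound = 2.

deg(f) = 1, deg(g) = 2, so Bézout bound = 2.
Scan x ∈ F_5. For each x, list the y ∈ F_5 with f(x, y) ≡ 0 and those with g(x, y) ≡ 0 (mod 5); the common zeros in that column are the intersection.
  x = 0: f ≡ 0 at y ∈ {2}; g ≡ 0 at y ∈ ∅; common: ∅.
  x = 1: f ≡ 0 at y ∈ {1}; g ≡ 0 at y ∈ {3}; common: ∅.
  x = 2: f ≡ 0 at y ∈ {0}; g ≡ 0 at y ∈ ∅; common: ∅.
  x = 3: f ≡ 0 at y ∈ {4}; g ≡ 0 at y ∈ ∅; common: ∅.
  x = 4: f ≡ 0 at y ∈ {3}; g ≡ 0 at y ∈ ∅; common: ∅.
Collecting: common zeros = ∅, so the count is 0.
Comparison with the Bézout bound: 0 ≤ 2 = deg(f)·deg(g), as expected for curves with no common component (the affine F_5-count falls short of the bound because intersections may lie at infinity, over extension fields, or carry multiplicity).


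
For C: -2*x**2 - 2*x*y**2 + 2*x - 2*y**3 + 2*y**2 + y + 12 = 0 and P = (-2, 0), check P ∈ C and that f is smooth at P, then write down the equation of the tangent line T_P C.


Tangent line at P: 10*x + y + 20 = 0.

Step 1: f(-2, 0) = 0, so P lies on C.
Step 2: partial derivatives
  f_x(x, y) = -4*x - 2*y**2 + 2, f_y(x, y) = -4*x*y - 6*y**2 + 4*y + 1.
  f_x(P) = 10, f_y(P) = 1 (gradient nonzero, so P is smooth).
Step 3: tangent line at P: 10·(x − -2) + 1·(y − 0) = 0.
Expanding: 10*x + y + 20 = 0.


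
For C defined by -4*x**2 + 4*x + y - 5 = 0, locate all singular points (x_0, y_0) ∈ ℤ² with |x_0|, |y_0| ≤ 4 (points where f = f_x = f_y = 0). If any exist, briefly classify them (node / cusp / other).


No singular points in the scanned grid; C is smooth there.

Compute partial derivatives:
  f_x = 4 - 8*x.
  f_y = 1.
f_y = 1 is a nonzero constant, so f_y never vanishes: no point (x, y) can satisfy f = f_x = f_y = 0. In particular no (x, y) ∈ {−4, ..., 4}² is singular; the curve is smooth.


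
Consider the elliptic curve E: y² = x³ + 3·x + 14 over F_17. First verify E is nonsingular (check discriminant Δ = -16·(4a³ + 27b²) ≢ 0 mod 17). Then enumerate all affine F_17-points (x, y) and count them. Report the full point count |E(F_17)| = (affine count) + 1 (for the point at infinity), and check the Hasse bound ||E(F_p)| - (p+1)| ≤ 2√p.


Affine points = {(1, 1), (1, 16), (3, 4), (3, 13), (5, 1), (5, 16), (7, 2), (7, 15), (11, 1), (11, 16), (15, 0)}; affine count = 11; |E(F_17)| = 12.

Discriminant check: Δ ∝ 4a³ + 27b² = 4·3³ + 27·14² = 4·27 + 27·196 ≡ 11 (mod 17). Nonzero ⇒ E is nonsingular.
For each x ∈ F_17, compute rhs = x³ + 3·x + 14 mod 17, then count y ∈ F_17 with y² ≡ rhs.
  x = 0: rhs = 14, matching y values: none (0 points).
  x = 1: rhs = 1, matching y values: 1, 16 (2 points).
  x = 2: rhs = 11, matching y values: none (0 points).
  x = 3: rhs = 16, matching y values: 4, 13 (2 points).
  x = 4: rhs = 5, matching y values: none (0 points).
  x = 5: rhs = 1, matching y values: 1, 16 (2 points).
  x = 6: rhs = 10, matching y values: none (0 points).
  x = 7: rhs = 4, matching y values: 2, 15 (2 points).
  x = 8: rhs = 6, matching y values: none (0 points).
  x = 9: rhs = 5, matching y values: none (0 points).
  x = 10: rhs = 7, matching y values: none (0 points).
  x = 11: rhs = 1, matching y values: 1, 16 (2 points).
  x = 12: rhs = 10, matching y values: none (0 points).
  x = 13: rhs = 6, matching y values: none (0 points).
  x = 14: rhs = 12, matching y values: none (0 points).
  x = 15: rhs = 0, matching y values: 0 (1 points).
  x = 16: rhs = 10, matching y values: none (0 points).
Total affine count: 11.
Full point count |E(F_17)| = 11 + 1 = 12.
Hasse bound: |12 − (17+1)| = |-6| = 6 ≤ 2√17 ≈ 8.2462 ✓.


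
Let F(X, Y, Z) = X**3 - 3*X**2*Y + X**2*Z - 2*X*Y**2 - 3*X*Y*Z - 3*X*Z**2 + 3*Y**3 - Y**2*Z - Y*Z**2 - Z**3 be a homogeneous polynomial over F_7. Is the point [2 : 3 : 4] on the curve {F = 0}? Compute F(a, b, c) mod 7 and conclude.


F(2,3,4) ≡ 4 (mod 7); P is NOT on the curve.

Evaluate F(2, 3, 4) term-by-term (mod 7).
  X**3 ↦ 1·8·1·1 = 8
  -3*X**2*Y ↦ -3·4·3·1 = -36
  X**2*Z ↦ 1·4·1·4 = 16
  -2*X*Y**2 ↦ -2·2·9·1 = -36
  -3*X*Y*Z ↦ -3·2·3·4 = -72
  -3*X*Z**2 ↦ -3·2·1·16 = -96
  3*Y**3 ↦ 3·1·27·1 = 81
  -Y**2*Z ↦ -1·1·9·4 = -36
  -Y*Z**2 ↦ -1·1·3·16 = -48
  -Z**3 ↦ -1·1·1·64 = -64
Sum: F(2, 3, 4) = (8) + (-36) + (16) + (-36) + (-72) + (-96) + (81) + (-36) + (-48) + (-64) = -283.
Reducing mod 7: -283 ≡ 4 (mod 7).
Since F(a, b, c) ≡ 4 ≠ 0 (mod 7), P does NOT lie on the curve.


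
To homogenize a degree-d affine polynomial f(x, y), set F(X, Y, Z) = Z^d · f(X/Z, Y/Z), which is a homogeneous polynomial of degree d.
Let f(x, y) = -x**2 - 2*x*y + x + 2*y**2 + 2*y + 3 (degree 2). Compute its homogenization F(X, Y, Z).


F(X, Y, Z) = -X**2 - 2*X*Y + X*Z + 2*Y**2 + 2*Y*Z + 3*Z**2

deg(f) = 2.
Substitute x = X/Z, y = Y/Z into f, then multiply by Z^2.
  monomial -1·x^2·y^0 ↦ -1·X^2·Y^0·Z^0.
  monomial -2·x^1·y^1 ↦ -2·X^1·Y^1·Z^0.
  monomial 1·x^1·y^0 ↦ 1·X^1·Y^0·Z^1.
  monomial 2·x^0·y^2 ↦ 2·X^0·Y^2·Z^0.
  monomial 2·x^0·y^1 ↦ 2·X^0·Y^1·Z^1.
  monomial 3·x^0·y^0 ↦ 3·X^0·Y^0·Z^2.
Collecting: F(X, Y, Z) = -X**2 - 2*X*Y + X*Z + 2*Y**2 + 2*Y*Z + 3*Z**2.


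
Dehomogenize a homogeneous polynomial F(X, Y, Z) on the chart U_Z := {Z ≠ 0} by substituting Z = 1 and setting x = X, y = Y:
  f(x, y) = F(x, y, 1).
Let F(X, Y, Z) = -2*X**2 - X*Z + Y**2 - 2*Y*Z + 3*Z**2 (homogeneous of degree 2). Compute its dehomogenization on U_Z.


f(x, y) = -2*x**2 - x + y**2 - 2*y + 3

On U_Z we set Z = 1. Each monomial c·X^i·Y^j·Z^k in F becomes c·x^i·y^j·1^k = c·x^i·y^j.
Substituting Z = 1: F(X, Y, 1) = -2*x**2 - x + y**2 - 2*y + 3.
Note: deg(f) ≤ deg(F) = 2; strict inequality happens when F is divisible by Z (lost terms).


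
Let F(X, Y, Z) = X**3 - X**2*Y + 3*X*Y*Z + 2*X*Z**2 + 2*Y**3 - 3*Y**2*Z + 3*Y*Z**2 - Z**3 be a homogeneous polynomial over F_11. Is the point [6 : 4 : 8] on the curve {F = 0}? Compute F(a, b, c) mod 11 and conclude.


F(6,4,8) ≡ 8 (mod 11); P is NOT on the curve.

Evaluate F(6, 4, 8) term-by-term (mod 11).
  X**3 ↦ 1·216·1·1 = 216
  -X**2*Y ↦ -1·36·4·1 = -144
  3*X*Y*Z ↦ 3·6·4·8 = 576
  2*X*Z**2 ↦ 2·6·1·64 = 768
  2*Y**3 ↦ 2·1·64·1 = 128
  -3*Y**2*Z ↦ -3·1·16·8 = -384
  3*Y*Z**2 ↦ 3·1·4·64 = 768
  -Z**3 ↦ -1·1·1·512 = -512
Sum: F(6, 4, 8) = (216) + (-144) + (576) + (768) + (128) + (-384) + (768) + (-512) = 1416.
Reducing mod 11: 1416 ≡ 8 (mod 11).
Since F(a, b, c) ≡ 8 ≠ 0 (mod 11), P does NOT lie on the curve.


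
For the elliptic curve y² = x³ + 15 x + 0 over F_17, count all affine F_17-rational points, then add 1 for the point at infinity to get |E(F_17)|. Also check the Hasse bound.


Affine points = {(0, 0), (1, 4), (1, 13), (2, 2), (2, 15), (3, 2), (3, 15), (5, 8), (5, 9), (6, 0), (11, 0), (12, 2), (12, 15), (14, 8), (14, 9), (15, 8), (15, 9), (16, 1), (16, 16)}; affine count = 19; |E(F_17)| = 20.

Discriminant check: Δ ∝ 4a³ + 27b² = 4·15³ + 27·0² = 4·3375 + 27·0 ≡ 2 (mod 17). Nonzero ⇒ E is nonsingular.
For each x ∈ F_17, compute rhs = x³ + 15·x + 0 mod 17, then count y ∈ F_17 with y² ≡ rhs.
  x = 0: rhs = 0, matching y values: 0 (1 points).
  x = 1: rhs = 16, matching y values: 4, 13 (2 points).
  x = 2: rhs = 4, matching y values: 2, 15 (2 points).
  x = 3: rhs = 4, matching y values: 2, 15 (2 points).
  x = 4: rhs = 5, matching y values: none (0 points).
  x = 5: rhs = 13, matching y values: 8, 9 (2 points).
  x = 6: rhs = 0, matching y values: 0 (1 points).
  x = 7: rhs = 6, matching y values: none (0 points).
  x = 8: rhs = 3, matching y values: none (0 points).
  x = 9: rhs = 14, matching y values: none (0 points).
  x = 10: rhs = 11, matching y values: none (0 points).
  x = 11: rhs = 0, matching y values: 0 (1 points).
  x = 12: rhs = 4, matching y values: 2, 15 (2 points).
  x = 13: rhs = 12, matching y values: none (0 points).
  x = 14: rhs = 13, matching y values: 8, 9 (2 points).
  x = 15: rhs = 13, matching y values: 8, 9 (2 points).
  x = 16: rhs = 1, matching y values: 1, 16 (2 points).
Total affine count: 19.
Full point count |E(F_17)| = 19 + 1 = 20.
Hasse bound: |20 − (17+1)| = |2| = 2 ≤ 2√17 ≈ 8.2462 ✓.


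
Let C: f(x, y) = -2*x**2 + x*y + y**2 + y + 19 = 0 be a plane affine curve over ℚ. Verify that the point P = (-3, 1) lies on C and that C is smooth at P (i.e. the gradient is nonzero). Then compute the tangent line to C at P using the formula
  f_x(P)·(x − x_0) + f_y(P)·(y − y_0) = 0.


Tangent line at P: 13*x + 39 = 0.

Step 1: f(-3, 1) = 0, so P lies on C.
Step 2: partial derivatives
  f_x(x, y) = -4*x + y, f_y(x, y) = x + 2*y + 1.
  f_x(P) = 13, f_y(P) = 0 (gradient nonzero, so P is smooth).
Step 3: tangent line at P: 13·(x − -3) + 0·(y − 1) = 0.
Expanding: 13*x + 39 = 0.


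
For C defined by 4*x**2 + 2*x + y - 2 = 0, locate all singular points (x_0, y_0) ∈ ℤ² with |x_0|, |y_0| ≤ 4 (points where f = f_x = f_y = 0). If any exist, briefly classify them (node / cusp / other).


No singular points in the scanned grid; C is smooth there.

Compute partial derivatives:
  f_x = 8*x + 2.
  f_y = 1.
f_y = 1 is a nonzero constant, so f_y never vanishes: no point (x, y) can satisfy f = f_x = f_y = 0. In particular no (x, y) ∈ {−4, ..., 4}² is singular; the curve is smooth.


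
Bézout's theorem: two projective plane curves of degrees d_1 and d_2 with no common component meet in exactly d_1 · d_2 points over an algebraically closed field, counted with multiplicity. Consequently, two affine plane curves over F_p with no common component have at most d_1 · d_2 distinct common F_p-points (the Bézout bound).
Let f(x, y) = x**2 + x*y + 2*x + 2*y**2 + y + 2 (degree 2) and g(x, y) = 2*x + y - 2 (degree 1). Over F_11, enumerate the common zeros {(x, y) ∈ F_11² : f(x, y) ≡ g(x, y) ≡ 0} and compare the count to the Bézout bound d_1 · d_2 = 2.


Common zeros: {(3, 7), (10, 4)}; count = 2; Bézout bound = 2.

deg(f) = 2, deg(g) = 1, so Bézout bound = 2.
Scan x ∈ F_11. For each x, list the y ∈ F_11 with f(x, y) ≡ 0 and those with g(x, y) ≡ 0 (mod 11); the common zeros in that column are the intersection.
  x = 0: f ≡ 0 at y ∈ ∅; g ≡ 0 at y ∈ {2}; common: ∅.
  x = 1: f ≡ 0 at y ∈ ∅; g ≡ 0 at y ∈ {0}; common: ∅.
  x = 2: f ≡ 0 at y ∈ ∅; g ≡ 0 at y ∈ {9}; common: ∅.
  x = 3: f ≡ 0 at y ∈ {2, 7}; g ≡ 0 at y ∈ {7}; common: {7}.
  x = 4: f ≡ 0 at y ∈ {1, 2}; g ≡ 0 at y ∈ {5}; common: ∅.
  x = 5: f ≡ 0 at y ∈ {9, 10}; g ≡ 0 at y ∈ {3}; common: ∅.
  x = 6: f ≡ 0 at y ∈ {4, 9}; g ≡ 0 at y ∈ {1}; common: ∅.
  x = 7: f ≡ 0 at y ∈ ∅; g ≡ 0 at y ∈ {10}; common: ∅.
  x = 8: f ≡ 0 at y ∈ ∅; g ≡ 0 at y ∈ {8}; common: ∅.
  x = 9: f ≡ 0 at y ∈ ∅; g ≡ 0 at y ∈ {6}; common: ∅.
  x = 10: f ≡ 0 at y ∈ {4, 7}; g ≡ 0 at y ∈ {4}; common: {4}.
Collecting: common zeros = {(3, 7), (10, 4)}, so the count is 2.
Comparison with the Bézout bound: 2 ≤ 2 = deg(f)·deg(g), as expected for curves with no common component (the bound is attained).


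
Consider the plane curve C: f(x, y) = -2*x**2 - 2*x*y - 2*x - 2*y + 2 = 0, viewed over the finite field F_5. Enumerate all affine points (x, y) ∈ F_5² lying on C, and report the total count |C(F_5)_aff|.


Affine F_5-points: {(0, 1), (1, 2), (2, 0), (3, 1)}; count = 4.

For each of the 25 pairs (x, y) ∈ F_5², evaluate f(x, y) mod 5. Record the zeros.
  x = 0: [0↦2, 1↦0, 2↦3, 3↦1, 4↦4]  zeros at y ∈ {1}
  x = 1: [0↦3, 1↦4, 2↦0, 3↦1, 4↦2]  zeros at y ∈ {2}
  x = 2: [0↦0, 1↦4, 2↦3, 3↦2, 4↦1]  zeros at y ∈ {0}
  x = 3: [0↦3, 1↦0, 2↦2, 3↦4, 4↦1]  zeros at y ∈ {1}
  x = 4: [0↦2, 1↦2, 2↦2, 3↦2, 4↦2]  zeros at y ∈ ∅
Collecting zeros: affine points = {(0, 1), (1, 2), (2, 0), (3, 1)}.
Total count |C(F_5)_aff| = 4.


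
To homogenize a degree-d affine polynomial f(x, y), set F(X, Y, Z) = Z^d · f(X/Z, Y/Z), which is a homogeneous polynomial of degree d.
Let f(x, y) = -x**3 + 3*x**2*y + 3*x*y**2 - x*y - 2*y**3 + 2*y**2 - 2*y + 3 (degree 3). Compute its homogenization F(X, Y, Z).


F(X, Y, Z) = -X**3 + 3*X**2*Y + 3*X*Y**2 - X*Y*Z - 2*Y**3 + 2*Y**2*Z - 2*Y*Z**2 + 3*Z**3

deg(f) = 3.
Substitute x = X/Z, y = Y/Z into f, then multiply by Z^3.
  monomial -1·x^3·y^0 ↦ -1·X^3·Y^0·Z^0.
  monomial 3·x^2·y^1 ↦ 3·X^2·Y^1·Z^0.
  monomial 3·x^1·y^2 ↦ 3·X^1·Y^2·Z^0.
  monomial -1·x^1·y^1 ↦ -1·X^1·Y^1·Z^1.
  monomial -2·x^0·y^3 ↦ -2·X^0·Y^3·Z^0.
  monomial 2·x^0·y^2 ↦ 2·X^0·Y^2·Z^1.
  monomial -2·x^0·y^1 ↦ -2·X^0·Y^1·Z^2.
  monomial 3·x^0·y^0 ↦ 3·X^0·Y^0·Z^3.
Collecting: F(X, Y, Z) = -X**3 + 3*X**2*Y + 3*X*Y**2 - X*Y*Z - 2*Y**3 + 2*Y**2*Z - 2*Y*Z**2 + 3*Z**3.


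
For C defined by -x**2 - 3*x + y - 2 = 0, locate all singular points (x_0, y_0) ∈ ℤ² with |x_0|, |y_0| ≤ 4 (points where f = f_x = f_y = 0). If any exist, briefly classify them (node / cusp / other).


No singular points in the scanned grid; C is smooth there.

Compute partial derivatives:
  f_x = -2*x - 3.
  f_y = 1.
f_y = 1 is a nonzero constant, so f_y never vanishes: no point (x, y) can satisfy f = f_x = f_y = 0. In particular no (x, y) ∈ {−4, ..., 4}² is singular; the curve is smooth.


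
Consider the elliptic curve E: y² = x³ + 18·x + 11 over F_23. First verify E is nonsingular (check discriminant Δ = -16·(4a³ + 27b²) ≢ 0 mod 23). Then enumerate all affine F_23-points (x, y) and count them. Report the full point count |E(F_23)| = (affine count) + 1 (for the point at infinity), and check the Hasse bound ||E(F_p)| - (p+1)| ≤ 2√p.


Affine points = {(2, 3), (2, 20), (3, 0), (4, 3), (4, 20), (6, 6), (6, 17), (8, 0), (10, 8), (10, 15), (12, 0), (13, 2), (13, 21), (16, 5), (16, 18), (17, 3), (17, 20), (18, 7), (18, 16), (19, 6), (19, 17), (21, 6), (21, 17)}; affine count = 23; |E(F_23)| = 24.

Discriminant check: Δ ∝ 4a³ + 27b² = 4·18³ + 27·11² = 4·5832 + 27·121 ≡ 7 (mod 23). Nonzero ⇒ E is nonsingular.
For each x ∈ F_23, compute rhs = x³ + 18·x + 11 mod 23, then count y ∈ F_23 with y² ≡ rhs.
  x = 0: rhs = 11, matching y values: none (0 points).
  x = 1: rhs = 7, matching y values: none (0 points).
  x = 2: rhs = 9, matching y values: 3, 20 (2 points).
  x = 3: rhs = 0, matching y values: 0 (1 points).
  x = 4: rhs = 9, matching y values: 3, 20 (2 points).
  x = 5: rhs = 19, matching y values: none (0 points).
  x = 6: rhs = 13, matching y values: 6, 17 (2 points).
  x = 7: rhs = 20, matching y values: none (0 points).
  x = 8: rhs = 0, matching y values: 0 (1 points).
  x = 9: rhs = 5, matching y values: none (0 points).
  x = 10: rhs = 18, matching y values: 8, 15 (2 points).
  x = 11: rhs = 22, matching y values: none (0 points).
  x = 12: rhs = 0, matching y values: 0 (1 points).
  x = 13: rhs = 4, matching y values: 2, 21 (2 points).
  x = 14: rhs = 17, matching y values: none (0 points).
  x = 15: rhs = 22, matching y values: none (0 points).
  x = 16: rhs = 2, matching y values: 5, 18 (2 points).
  x = 17: rhs = 9, matching y values: 3, 20 (2 points).
  x = 18: rhs = 3, matching y values: 7, 16 (2 points).
  x = 19: rhs = 13, matching y values: 6, 17 (2 points).
  x = 20: rhs = 22, matching y values: none (0 points).
  x = 21: rhs = 13, matching y values: 6, 17 (2 points).
  x = 22: rhs = 15, matching y values: none (0 points).
Total affine count: 23.
Full point count |E(F_23)| = 23 + 1 = 24.
Hasse bound: |24 − (23+1)| = |0| = 0 ≤ 2√23 ≈ 9.5917 ✓.


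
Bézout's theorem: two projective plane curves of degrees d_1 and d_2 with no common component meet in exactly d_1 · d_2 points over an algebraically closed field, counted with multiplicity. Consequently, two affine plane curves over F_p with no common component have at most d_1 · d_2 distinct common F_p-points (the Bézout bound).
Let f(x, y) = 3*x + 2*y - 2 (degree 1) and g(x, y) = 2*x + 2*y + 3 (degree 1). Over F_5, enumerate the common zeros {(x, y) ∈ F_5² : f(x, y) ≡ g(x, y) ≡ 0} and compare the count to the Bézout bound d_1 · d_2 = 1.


Common zeros: {(0, 1)}; count = 1; Bézout bound = 1.

deg(f) = 1, deg(g) = 1, so Bézout bound = 1.
Scan x ∈ F_5. For each x, list the y ∈ F_5 with f(x, y) ≡ 0 and those with g(x, y) ≡ 0 (mod 5); the common zeros in that column are the intersection.
  x = 0: f ≡ 0 at y ∈ {1}; g ≡ 0 at y ∈ {1}; common: {1}.
  x = 1: f ≡ 0 at y ∈ {2}; g ≡ 0 at y ∈ {0}; common: ∅.
  x = 2: f ≡ 0 at y ∈ {3}; g ≡ 0 at y ∈ {4}; common: ∅.
  x = 3: f ≡ 0 at y ∈ {4}; g ≡ 0 at y ∈ {3}; common: ∅.
  x = 4: f ≡ 0 at y ∈ {0}; g ≡ 0 at y ∈ {2}; common: ∅.
Collecting: common zeros = {(0, 1)}, so the count is 1.
Comparison with the Bézout bound: 1 ≤ 1 = deg(f)·deg(g), as expected for curves with no common component (the bound is attained).


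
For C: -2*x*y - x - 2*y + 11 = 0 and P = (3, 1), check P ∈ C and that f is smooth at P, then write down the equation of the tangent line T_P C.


Tangent line at P: -3*x - 8*y + 17 = 0.

Step 1: f(3, 1) = 0, so P lies on C.
Step 2: partial derivatives
  f_x(x, y) = -2*y - 1, f_y(x, y) = -2*x - 2.
  f_x(P) = -3, f_y(P) = -8 (gradient nonzero, so P is smooth).
Step 3: tangent line at P: -3·(x − 3) + -8·(y − 1) = 0.
Expanding: -3*x - 8*y + 17 = 0.


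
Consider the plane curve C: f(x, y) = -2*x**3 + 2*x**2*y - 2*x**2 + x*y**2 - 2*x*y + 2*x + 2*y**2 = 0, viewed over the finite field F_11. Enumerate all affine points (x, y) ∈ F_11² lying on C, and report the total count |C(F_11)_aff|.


Affine F_11-points: {(0, 0), (3, 0), (3, 2), (4, 9), (7, 0), (7, 9), (8, 4), (8, 9), (9, 7)}; count = 9.

For each of the 121 pairs (x, y) ∈ F_11², evaluate f(x, y) mod 11. Record the zeros.
  x = 0: [0↦0, 1↦2, 2↦8, 3↦7, 4↦10, 5↦6, 6↦6, 7↦10, 8↦7, 9↦8, 10↦2]  zeros at y ∈ {0}
  x = 1: [0↦9, 1↦1, 2↦10, 3↦3, 4↦2, 5↦7, 6↦7, 7↦2, 8↦3, 9↦10, 10↦1]  zeros at y ∈ ∅
  x = 2: [0↦2, 1↦10, 2↦4, 3↦6, 4↦5, 5↦1, 6↦5, 7↦6, 8↦4, 9↦10, 10↦2]  zeros at y ∈ ∅
  x = 3: [0↦0, 1↦6, 2↦0, 3↦4, 4↦7, 5↦9, 6↦10, 7↦10, 8↦9, 9↦7, 10↦4]  zeros at y ∈ {0, 2}
  x = 4: [0↦2, 1↦10, 2↦8, 3↦7, 4↦7, 5↦8, 6↦10, 7↦2, 8↦6, 9↦0, 10↦6]  zeros at y ∈ {9}
  x = 5: [0↦7, 1↦10, 2↦5, 3↦3, 4↦4, 5↦8, 6↦4, 7↦3, 8↦5, 9↦10, 10↦7]  zeros at y ∈ ∅
  x = 6: [0↦3, 1↦5, 2↦1, 3↦2, 4↦8, 5↦8, 6↦2, 7↦1, 8↦5, 9↦3, 10↦6]  zeros at y ∈ ∅
  x = 7: [0↦0, 1↦5, 2↦6, 3↦3, 4↦7, 5↦7, 6↦3, 7↦6, 8↦5, 9↦0, 10↦2]  zeros at y ∈ {0, 9}
  x = 8: [0↦8, 1↦9, 2↦8, 3↦5, 4↦0, 5↦4, 6↦6, 7↦6, 8↦4, 9↦0, 10↦5]  zeros at y ∈ {4, 9}
  x = 9: [0↦4, 1↦5, 2↦6, 3↦7, 4↦8, 5↦9, 6↦10, 7↦0, 8↦1, 9↦2, 10↦3]  zeros at y ∈ {7}
  x = 10: [0↦9, 1↦3, 2↦10, 3↦8, 4↦8, 5↦10, 6↦3, 7↦9, 8↦6, 9↦5, 10↦6]  zeros at y ∈ ∅
Collecting zeros: affine points = {(0, 0), (3, 0), (3, 2), (4, 9), (7, 0), (7, 9), (8, 4), (8, 9), (9, 7)}.
Total count |C(F_11)_aff| = 9.


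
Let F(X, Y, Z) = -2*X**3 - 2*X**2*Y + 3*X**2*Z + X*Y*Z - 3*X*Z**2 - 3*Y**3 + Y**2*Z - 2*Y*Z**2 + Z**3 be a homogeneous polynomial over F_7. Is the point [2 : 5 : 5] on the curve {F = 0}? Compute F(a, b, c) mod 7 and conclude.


F(2,5,5) ≡ 5 (mod 7); P is NOT on the curve.

Evaluate F(2, 5, 5) term-by-term (mod 7).
  -2*X**3 ↦ -2·8·1·1 = -16
  -2*X**2*Y ↦ -2·4·5·1 = -40
  3*X**2*Z ↦ 3·4·1·5 = 60
  X*Y*Z ↦ 1·2·5·5 = 50
  -3*X*Z**2 ↦ -3·2·1·25 = -150
  -3*Y**3 ↦ -3·1·125·1 = -375
  Y**2*Z ↦ 1·1·25·5 = 125
  -2*Y*Z**2 ↦ -2·1·5·25 = -250
  Z**3 ↦ 1·1·1·125 = 125
Sum: F(2, 5, 5) = (-16) + (-40) + (60) + (50) + (-150) + (-375) + (125) + (-250) + (125) = -471.
Reducing mod 7: -471 ≡ 5 (mod 7).
Since F(a, b, c) ≡ 5 ≠ 0 (mod 7), P does NOT lie on the curve.


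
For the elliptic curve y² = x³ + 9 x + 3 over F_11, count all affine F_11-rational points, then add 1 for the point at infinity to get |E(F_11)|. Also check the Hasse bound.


Affine points = {(0, 5), (0, 6), (4, 2), (4, 9), (6, 3), (6, 8), (8, 2), (8, 9), (10, 2), (10, 9)}; affine count = 10; |E(F_11)| = 11.

Discriminant check: Δ ∝ 4a³ + 27b² = 4·9³ + 27·3² = 4·729 + 27·9 ≡ 2 (mod 11). Nonzero ⇒ E is nonsingular.
For each x ∈ F_11, compute rhs = x³ + 9·x + 3 mod 11, then count y ∈ F_11 with y² ≡ rhs.
  x = 0: rhs = 3, matching y values: 5, 6 (2 points).
  x = 1: rhs = 2, matching y values: none (0 points).
  x = 2: rhs = 7, matching y values: none (0 points).
  x = 3: rhs = 2, matching y values: none (0 points).
  x = 4: rhs = 4, matching y values: 2, 9 (2 points).
  x = 5: rhs = 8, matching y values: none (0 points).
  x = 6: rhs = 9, matching y values: 3, 8 (2 points).
  x = 7: rhs = 2, matching y values: none (0 points).
  x = 8: rhs = 4, matching y values: 2, 9 (2 points).
  x = 9: rhs = 10, matching y values: none (0 points).
  x = 10: rhs = 4, matching y values: 2, 9 (2 points).
Total affine count: 10.
Full point count |E(F_11)| = 10 + 1 = 11.
Hasse bound: |11 − (11+1)| = |-1| = 1 ≤ 2√11 ≈ 6.6332 ✓.


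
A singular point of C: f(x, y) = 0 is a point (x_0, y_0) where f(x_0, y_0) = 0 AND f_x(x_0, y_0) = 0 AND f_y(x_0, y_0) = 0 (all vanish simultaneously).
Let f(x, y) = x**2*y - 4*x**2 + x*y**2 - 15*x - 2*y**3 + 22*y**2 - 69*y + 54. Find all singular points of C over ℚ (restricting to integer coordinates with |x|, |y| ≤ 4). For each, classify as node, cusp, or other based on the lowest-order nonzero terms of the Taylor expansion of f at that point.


Singular points: {(-3, 3)}; classification: node.

Compute partial derivatives:
  f_x = 2*x*y - 8*x + y**2 - 15.
  f_y = x**2 + 2*x*y - 6*y**2 + 44*y - 69.
Scan x_0 ∈ {−4, ..., 4}. For each x_0, f_y(x_0, y) is a polynomial in y; find its integer roots y ∈ {−4, ..., 4}, then test f_x and f at those candidates.
  x = -4: f_y(-4, y) = -6*y**2 + 36*y - 53; no integer root y with |y| ≤ 4.
  x = -3: f_y(-3, y) = -6*y**2 + 38*y - 60; vanishes at y ∈ {3}. (-3, 3): f_x = 0, f = 0 — SINGULAR.
  x = -2: f_y(-2, y) = -6*y**2 + 40*y - 65; no integer root y with |y| ≤ 4.
  x = -1: f_y(-1, y) = -6*y**2 + 42*y - 68; no integer root y with |y| ≤ 4.
  x = 0: f_y(0, y) = -6*y**2 + 44*y - 69; no integer root y with |y| ≤ 4.
  x = 1: f_y(1, y) = -6*y**2 + 46*y - 68; vanishes at y ∈ {2}. (1, 2): f_x = -15 ≠ 0.
  x = 2: f_y(2, y) = -6*y**2 + 48*y - 65; no integer root y with |y| ≤ 4.
  x = 3: f_y(3, y) = -6*y**2 + 50*y - 60; no integer root y with |y| ≤ 4.
  x = 4: f_y(4, y) = -6*y**2 + 52*y - 53; no integer root y with |y| ≤ 4.
Only singular point on the grid: (-3, 3).
Classify: substitute x = -3 + u, y = 3 + v and expand: f = u**2*v - u**2 + u*v**2 - 2*v**3 + v**2.
No constant or linear terms (consistent with a singular point). Quadratic part: -u**2 + v**2. Cubic part: u**2*v + u*v**2 - 2*v**3.
The quadratic part v**2 - u**2 = (v − u)(v + u) splits into two distinct linear factors, so there are two distinct tangent lines y − 3 = ±(x − -3) — this is a node (ordinary double point).
Classification: node.


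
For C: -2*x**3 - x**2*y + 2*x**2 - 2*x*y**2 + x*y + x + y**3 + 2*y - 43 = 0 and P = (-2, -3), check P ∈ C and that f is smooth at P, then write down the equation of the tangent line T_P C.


Tangent line at P: -64*x - y - 131 = 0.

Step 1: f(-2, -3) = 0, so P lies on C.
Step 2: partial derivatives
  f_x(x, y) = -6*x**2 - 2*x*y + 4*x - 2*y**2 + y + 1, f_y(x, y) = -x**2 - 4*x*y + x + 3*y**2 + 2.
  f_x(P) = -64, f_y(P) = -1 (gradient nonzero, so P is smooth).
Step 3: tangent line at P: -64·(x − -2) + -1·(y − -3) = 0.
Expanding: -64*x - y - 131 = 0.


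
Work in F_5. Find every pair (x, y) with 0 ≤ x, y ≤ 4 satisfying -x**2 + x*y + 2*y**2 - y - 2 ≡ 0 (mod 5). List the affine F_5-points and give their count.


Affine F_5-points: {(1, 2), (1, 3), (2, 3), (2, 4)}; count = 4.

For each of the 25 pairs (x, y) ∈ F_5², evaluate f(x, y) mod 5. Record the zeros.
  x = 0: [0↦3, 1↦4, 2↦4, 3↦3, 4↦1]  zeros at y ∈ ∅
  x = 1: [0↦2, 1↦4, 2↦0, 3↦0, 4↦4]  zeros at y ∈ {2, 3}
  x = 2: [0↦4, 1↦2, 2↦4, 3↦0, 4↦0]  zeros at y ∈ {3, 4}
  x = 3: [0↦4, 1↦3, 2↦1, 3↦3, 4↦4]  zeros at y ∈ ∅
  x = 4: [0↦2, 1↦2, 2↦1, 3↦4, 4↦1]  zeros at y ∈ ∅
Collecting zeros: affine points = {(1, 2), (1, 3), (2, 3), (2, 4)}.
Total count |C(F_5)_aff| = 4.


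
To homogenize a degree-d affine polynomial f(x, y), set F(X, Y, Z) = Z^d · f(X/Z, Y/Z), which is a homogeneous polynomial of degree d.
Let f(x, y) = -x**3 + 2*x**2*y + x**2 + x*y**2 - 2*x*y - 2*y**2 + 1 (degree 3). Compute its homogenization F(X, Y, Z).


F(X, Y, Z) = -X**3 + 2*X**2*Y + X**2*Z + X*Y**2 - 2*X*Y*Z - 2*Y**2*Z + Z**3

deg(f) = 3.
Substitute x = X/Z, y = Y/Z into f, then multiply by Z^3.
  monomial -1·x^3·y^0 ↦ -1·X^3·Y^0·Z^0.
  monomial 2·x^2·y^1 ↦ 2·X^2·Y^1·Z^0.
  monomial 1·x^2·y^0 ↦ 1·X^2·Y^0·Z^1.
  monomial 1·x^1·y^2 ↦ 1·X^1·Y^2·Z^0.
  monomial -2·x^1·y^1 ↦ -2·X^1·Y^1·Z^1.
  monomial -2·x^0·y^2 ↦ -2·X^0·Y^2·Z^1.
  monomial 1·x^0·y^0 ↦ 1·X^0·Y^0·Z^3.
Collecting: F(X, Y, Z) = -X**3 + 2*X**2*Y + X**2*Z + X*Y**2 - 2*X*Y*Z - 2*Y**2*Z + Z**3.


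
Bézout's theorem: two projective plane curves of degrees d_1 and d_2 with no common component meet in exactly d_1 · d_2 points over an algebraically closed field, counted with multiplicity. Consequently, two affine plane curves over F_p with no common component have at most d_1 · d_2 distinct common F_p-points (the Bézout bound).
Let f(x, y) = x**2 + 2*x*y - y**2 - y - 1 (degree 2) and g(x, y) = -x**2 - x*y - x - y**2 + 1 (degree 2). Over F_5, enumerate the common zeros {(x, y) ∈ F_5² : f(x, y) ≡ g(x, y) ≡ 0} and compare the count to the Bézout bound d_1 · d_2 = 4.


Common zeros: ∅; count = 0; Bézout bound = 4.

deg(f) = 2, deg(g) = 2, so Bézout bound = 4.
Scan x ∈ F_5. For each x, list the y ∈ F_5 with f(x, y) ≡ 0 and those with g(x, y) ≡ 0 (mod 5); the common zeros in that column are the intersection.
  x = 0: f ≡ 0 at y ∈ ∅; g ≡ 0 at y ∈ {1, 4}; common: ∅.
  x = 1: f ≡ 0 at y ∈ {0, 1}; g ≡ 0 at y ∈ ∅; common: ∅.
  x = 2: f ≡ 0 at y ∈ {1, 2}; g ≡ 0 at y ∈ {0, 3}; common: ∅.
  x = 3: f ≡ 0 at y ∈ ∅; g ≡ 0 at y ∈ {1}; common: ∅.
  x = 4: f ≡ 0 at y ∈ {0, 2}; g ≡ 0 at y ∈ {3}; common: ∅.
Collecting: common zeros = ∅, so the count is 0.
Comparison with the Bézout bound: 0 ≤ 4 = deg(f)·deg(g), as expected for curves with no common component (the affine F_5-count falls short of the bound because intersections may lie at infinity, over extension fields, or carry multiplicity).


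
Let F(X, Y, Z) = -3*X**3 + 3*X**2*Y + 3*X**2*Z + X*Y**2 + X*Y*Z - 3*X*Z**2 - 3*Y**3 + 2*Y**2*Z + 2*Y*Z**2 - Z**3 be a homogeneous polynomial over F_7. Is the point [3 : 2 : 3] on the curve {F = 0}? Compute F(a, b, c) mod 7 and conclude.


F(3,2,3) ≡ 5 (mod 7); P is NOT on the curve.

Evaluate F(3, 2, 3) term-by-term (mod 7).
  -3*X**3 ↦ -3·27·1·1 = -81
  3*X**2*Y ↦ 3·9·2·1 = 54
  3*X**2*Z ↦ 3·9·1·3 = 81
  X*Y**2 ↦ 1·3·4·1 = 12
  X*Y*Z ↦ 1·3·2·3 = 18
  -3*X*Z**2 ↦ -3·3·1·9 = -81
  -3*Y**3 ↦ -3·1·8·1 = -24
  2*Y**2*Z ↦ 2·1·4·3 = 24
  2*Y*Z**2 ↦ 2·1·2·9 = 36
  -Z**3 ↦ -1·1·1·27 = -27
Sum: F(3, 2, 3) = (-81) + (54) + (81) + (12) + (18) + (-81) + (-24) + (24) + (36) + (-27) = 12.
Reducing mod 7: 12 ≡ 5 (mod 7).
Since F(a, b, c) ≡ 5 ≠ 0 (mod 7), P does NOT lie on the curve.


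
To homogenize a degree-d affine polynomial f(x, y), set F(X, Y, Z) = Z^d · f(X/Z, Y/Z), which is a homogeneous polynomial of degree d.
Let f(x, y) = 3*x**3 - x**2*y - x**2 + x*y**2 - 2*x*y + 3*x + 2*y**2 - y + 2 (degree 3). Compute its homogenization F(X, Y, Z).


F(X, Y, Z) = 3*X**3 - X**2*Y - X**2*Z + X*Y**2 - 2*X*Y*Z + 3*X*Z**2 + 2*Y**2*Z - Y*Z**2 + 2*Z**3

deg(f) = 3.
Substitute x = X/Z, y = Y/Z into f, then multiply by Z^3.
  monomial 3·x^3·y^0 ↦ 3·X^3·Y^0·Z^0.
  monomial -1·x^2·y^1 ↦ -1·X^2·Y^1·Z^0.
  monomial -1·x^2·y^0 ↦ -1·X^2·Y^0·Z^1.
  monomial 1·x^1·y^2 ↦ 1·X^1·Y^2·Z^0.
  monomial -2·x^1·y^1 ↦ -2·X^1·Y^1·Z^1.
  monomial 3·x^1·y^0 ↦ 3·X^1·Y^0·Z^2.
  monomial 2·x^0·y^2 ↦ 2·X^0·Y^2·Z^1.
  monomial -1·x^0·y^1 ↦ -1·X^0·Y^1·Z^2.
  monomial 2·x^0·y^0 ↦ 2·X^0·Y^0·Z^3.
Collecting: F(X, Y, Z) = 3*X**3 - X**2*Y - X**2*Z + X*Y**2 - 2*X*Y*Z + 3*X*Z**2 + 2*Y**2*Z - Y*Z**2 + 2*Z**3.


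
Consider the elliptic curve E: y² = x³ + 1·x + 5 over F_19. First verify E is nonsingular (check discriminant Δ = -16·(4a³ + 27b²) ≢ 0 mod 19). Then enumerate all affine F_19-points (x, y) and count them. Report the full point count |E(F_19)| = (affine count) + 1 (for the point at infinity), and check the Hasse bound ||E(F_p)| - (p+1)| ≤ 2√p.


Affine points = {(0, 9), (0, 10), (1, 8), (1, 11), (3, 4), (3, 15), (4, 4), (4, 15), (11, 6), (11, 13), (12, 4), (12, 15), (13, 7), (13, 12)}; affine count = 14; |E(F_19)| = 15.

Discriminant check: Δ ∝ 4a³ + 27b² = 4·1³ + 27·5² = 4·1 + 27·25 ≡ 14 (mod 19). Nonzero ⇒ E is nonsingular.
For each x ∈ F_19, compute rhs = x³ + 1·x + 5 mod 19, then count y ∈ F_19 with y² ≡ rhs.
  x = 0: rhs = 5, matching y values: 9, 10 (2 points).
  x = 1: rhs = 7, matching y values: 8, 11 (2 points).
  x = 2: rhs = 15, matching y values: none (0 points).
  x = 3: rhs = 16, matching y values: 4, 15 (2 points).
  x = 4: rhs = 16, matching y values: 4, 15 (2 points).
  x = 5: rhs = 2, matching y values: none (0 points).
  x = 6: rhs = 18, matching y values: none (0 points).
  x = 7: rhs = 13, matching y values: none (0 points).
  x = 8: rhs = 12, matching y values: none (0 points).
  x = 9: rhs = 2, matching y values: none (0 points).
  x = 10: rhs = 8, matching y values: none (0 points).
  x = 11: rhs = 17, matching y values: 6, 13 (2 points).
  x = 12: rhs = 16, matching y values: 4, 15 (2 points).
  x = 13: rhs = 11, matching y values: 7, 12 (2 points).
  x = 14: rhs = 8, matching y values: none (0 points).
  x = 15: rhs = 13, matching y values: none (0 points).
  x = 16: rhs = 13, matching y values: none (0 points).
  x = 17: rhs = 14, matching y values: none (0 points).
  x = 18: rhs = 3, matching y values: none (0 points).
Total affine count: 14.
Full point count |E(F_19)| = 14 + 1 = 15.
Hasse bound: |15 − (19+1)| = |-5| = 5 ≤ 2√19 ≈ 8.7178 ✓.
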